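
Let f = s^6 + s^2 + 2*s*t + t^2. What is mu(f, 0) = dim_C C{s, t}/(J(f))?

The Hessian of f at 0 is [[2, 2], [2, 2]] with rank 1, so corank 1. A Groebner basis of the Jacobian ideal J(f) in C{s,t} is {t^5, s + t}; counting standard monomials gives mu = 5. Corank 1: A-series; mu = 5 gives A_5.

5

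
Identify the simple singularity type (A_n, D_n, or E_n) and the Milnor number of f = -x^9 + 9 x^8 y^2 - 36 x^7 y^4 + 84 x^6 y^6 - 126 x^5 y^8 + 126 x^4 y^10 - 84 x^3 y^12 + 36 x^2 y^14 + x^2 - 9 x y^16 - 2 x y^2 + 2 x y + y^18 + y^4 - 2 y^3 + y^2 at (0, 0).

The Hessian of f at 0 has rank 1. Corank 1: A-series; mu = 8 gives A_8.

Type A8, Milnor number mu = 8.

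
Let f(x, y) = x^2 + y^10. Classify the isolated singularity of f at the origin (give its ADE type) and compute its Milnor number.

Type A9, Milnor number mu = 9.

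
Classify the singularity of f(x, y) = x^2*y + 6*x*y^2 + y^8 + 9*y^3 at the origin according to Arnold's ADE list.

D9

The Hessian of f at 0 has rank 0. Corank 2; j^3 = y*(x + 3*y)^2 has shape L^2 M (L != M), so D-series; mu = 9 gives D_9.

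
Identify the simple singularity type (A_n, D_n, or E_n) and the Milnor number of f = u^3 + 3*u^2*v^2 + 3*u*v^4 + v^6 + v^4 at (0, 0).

The Hessian of f at 0 has rank 0. Corank 2; j^3 = u^3 is a perfect cube, so E-series; the 4-jet and mu = 6 give E_6.

Type E_6, Milnor number mu = 6.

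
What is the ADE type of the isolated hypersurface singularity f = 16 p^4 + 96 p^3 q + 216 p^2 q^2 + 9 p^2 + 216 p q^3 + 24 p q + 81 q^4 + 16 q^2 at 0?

The Hessian of f at 0 is [[18, 24], [24, 32]] with rank 1, so corank 1. A Groebner basis of the Jacobian ideal J(f) in C{p,q} is {q^3, p + 4*q/3}; counting standard monomials gives mu = 3. Corank 1: A-series; mu = 3 gives A_3.

A3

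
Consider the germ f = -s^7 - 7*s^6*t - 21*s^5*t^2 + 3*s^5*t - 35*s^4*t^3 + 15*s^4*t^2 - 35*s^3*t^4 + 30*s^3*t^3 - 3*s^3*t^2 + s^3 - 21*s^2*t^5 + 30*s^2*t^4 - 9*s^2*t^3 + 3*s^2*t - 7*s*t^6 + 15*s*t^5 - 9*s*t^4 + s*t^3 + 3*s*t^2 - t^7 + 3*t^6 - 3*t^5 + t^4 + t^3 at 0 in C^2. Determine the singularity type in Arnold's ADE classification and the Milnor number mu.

Type E_{7}, Milnor number mu = 7.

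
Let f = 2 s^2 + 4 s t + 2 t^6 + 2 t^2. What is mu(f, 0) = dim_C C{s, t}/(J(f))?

5

The Hessian of f at 0 is [[4, 4], [4, 4]] with rank 1, so corank 1. A Groebner basis of the Jacobian ideal J(f) in C{s,t} is {t^5, s + t}; counting standard monomials gives mu = 5. Corank 1: A-series; mu = 5 gives A_5.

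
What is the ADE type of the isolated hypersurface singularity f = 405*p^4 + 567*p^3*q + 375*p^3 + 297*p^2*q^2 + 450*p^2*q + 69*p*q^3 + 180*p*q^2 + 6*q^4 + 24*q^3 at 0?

The Hessian of f at 0 is [[0, 0], [0, 0]] with rank 0, so corank 2. A Groebner basis of the Jacobian ideal J(f) in C{p,q} is {390625*p^2/3 + 312500*p*q/3 + q^4 - 125*q^3/9 + 62500*q^2/3, p^3 + 550*p^2/3 + 440*p*q/3 + 2*q^3/45 + 88*q^2/3, p^2*q - 2875*p^2/9 - 2300*p*q/9 - 17*q^3/135 - 460*q^2/9, 1250*p^2/3 + p*q^2 + 1000*p*q/3 + 16*q^3/45 + 200*q^2/3}; counting standard monomials gives mu = 7. Corank 2; j^3 = 3*(5*p + 2*q)^3 is a perfect cube, so E-series; the 4-jet and mu = 7 give E_7.

E_7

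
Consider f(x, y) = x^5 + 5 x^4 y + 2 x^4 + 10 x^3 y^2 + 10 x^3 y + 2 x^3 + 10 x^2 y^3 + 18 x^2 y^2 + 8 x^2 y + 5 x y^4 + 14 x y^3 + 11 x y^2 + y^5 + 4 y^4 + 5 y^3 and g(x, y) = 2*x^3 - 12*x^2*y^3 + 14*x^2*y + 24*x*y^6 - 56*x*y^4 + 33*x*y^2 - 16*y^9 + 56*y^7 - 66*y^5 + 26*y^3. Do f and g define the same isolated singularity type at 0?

The Hessian of f at 0 has rank 0. Corank 2; j^3 = (x + y)*(2*x^2 + 6*x*y + 5*y^2) splits into three distinct lines over C (the quadratic factor has nonzero discriminant), so D_4. The Hessian of g at 0 has rank 0. Corank 2; j^3 = (x + 2*y)*(2*x^2 + 10*x*y + 13*y^2) splits into three distinct lines over C (the quadratic factor has nonzero discriminant), so D_4. Both have type D_4, hence right-equivalent.

Yes.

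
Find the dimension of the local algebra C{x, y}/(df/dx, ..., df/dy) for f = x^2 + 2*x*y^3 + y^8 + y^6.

7

The Hessian of f at 0 has rank 1. Corank 1: A-series; mu = 7 gives A_7.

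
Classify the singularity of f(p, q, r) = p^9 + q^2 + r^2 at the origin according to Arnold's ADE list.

A8

The Hessian of f at 0 has rank 2. Corank 1: A-series; mu = 8 gives A_8.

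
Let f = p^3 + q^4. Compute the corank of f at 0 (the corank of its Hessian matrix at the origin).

2

Hessian at 0 has rank 0.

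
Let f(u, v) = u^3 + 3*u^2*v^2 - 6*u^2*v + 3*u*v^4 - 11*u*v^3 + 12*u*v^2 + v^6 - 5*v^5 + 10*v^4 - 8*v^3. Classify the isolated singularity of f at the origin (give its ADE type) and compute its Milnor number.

Type E7, Milnor number mu = 7.

The Hessian of f at 0 is [[0, 0], [0, 0]] with rank 0, so corank 2. A Groebner basis of the Jacobian ideal J(f) in C{u,v} is {-u^2 + 4*u*v + v^4 - v^3/3 - 4*v^2, u^3 + 14*u^2 - 56*u*v - 10*v^3/3 + 56*v^2, u^2*v + 13*u^2/3 - 52*u*v/3 - 23*v^3/9 + 52*v^2/3, u^2 + u*v^2 - 4*u*v - 5*v^3/3 + 4*v^2}; counting standard monomials gives mu = 7. Corank 2; j^3 = (u - 2*v)^3 is a perfect cube, so E-series; the 4-jet and mu = 7 give E_7.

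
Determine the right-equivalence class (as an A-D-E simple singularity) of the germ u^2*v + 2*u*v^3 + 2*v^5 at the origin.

D_6

The Hessian of f at 0 has rank 0. Corank 2; j^3 = u^2*v has shape L^2 M (L != M), so D-series; mu = 6 gives D_6.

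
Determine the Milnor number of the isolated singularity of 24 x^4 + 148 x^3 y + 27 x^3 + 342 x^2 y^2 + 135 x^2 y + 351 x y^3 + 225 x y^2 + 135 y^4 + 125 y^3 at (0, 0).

The Hessian of f at 0 is [[0, 0], [0, 0]] with rank 0, so corank 2. A Groebner basis of the Jacobian ideal J(f) in C{x,y} is {19683*x^2/4 + 32805*x*y/2 + y^4 - 27*y^3/4 + 54675*y^2/4, x^3 + 2565*x^2/4 + 4275*x*y/2 + 15*y^3/4 + 7125*y^2/4, x^2*y - 1053*x^2/4 - 1755*x*y/2 - 29*y^3/12 - 2925*y^2/4, 81*x^2 + x*y^2 + 270*x*y + 14*y^3/9 + 225*y^2}; counting standard monomials gives mu = 7. Corank 2; j^3 = (3*x + 5*y)^3 is a perfect cube, so E-series; the 4-jet and mu = 7 give E_7.

7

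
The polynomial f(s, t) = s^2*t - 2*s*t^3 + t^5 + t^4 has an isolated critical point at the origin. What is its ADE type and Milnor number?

The Hessian of f at 0 is [[0, 0], [0, 0]] with rank 0, so corank 2. A Groebner basis of the Jacobian ideal J(f) in C{s,t} is {s*t^2, -s*t + t^3, s^2 + 4*s*t}; counting standard monomials gives mu = 5. Corank 2; j^3 = s^2*t has shape L^2 M (L != M), so D-series; mu = 5 gives D_5.

Type D_5, Milnor number mu = 5.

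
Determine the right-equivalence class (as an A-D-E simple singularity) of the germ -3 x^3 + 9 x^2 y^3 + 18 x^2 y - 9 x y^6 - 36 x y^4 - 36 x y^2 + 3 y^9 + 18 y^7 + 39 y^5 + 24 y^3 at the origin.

E_{8}

The Hessian of f at 0 has rank 0. Corank 2; j^3 = -3*(x - 2*y)^3 is a perfect cube, so E-series; the 5-jet and mu = 8 give E_8.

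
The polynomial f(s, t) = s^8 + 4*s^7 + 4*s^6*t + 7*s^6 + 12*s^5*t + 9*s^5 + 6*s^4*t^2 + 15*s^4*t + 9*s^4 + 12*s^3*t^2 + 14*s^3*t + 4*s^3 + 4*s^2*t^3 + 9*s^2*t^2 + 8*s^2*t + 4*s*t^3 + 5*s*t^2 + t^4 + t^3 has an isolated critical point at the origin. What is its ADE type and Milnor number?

Type D_5, Milnor number mu = 5.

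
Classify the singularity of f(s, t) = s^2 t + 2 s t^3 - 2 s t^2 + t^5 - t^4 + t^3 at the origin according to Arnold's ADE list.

D_{5}

The Hessian of f at 0 has rank 0. Corank 2; j^3 = t*(s - t)^2 has shape L^2 M (L != M), so D-series; mu = 5 gives D_5.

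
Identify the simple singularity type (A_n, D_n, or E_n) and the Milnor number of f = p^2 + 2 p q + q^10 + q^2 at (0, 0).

The Hessian of f at 0 has rank 1. Corank 1: A-series; mu = 9 gives A_9.

Type A_9, Milnor number mu = 9.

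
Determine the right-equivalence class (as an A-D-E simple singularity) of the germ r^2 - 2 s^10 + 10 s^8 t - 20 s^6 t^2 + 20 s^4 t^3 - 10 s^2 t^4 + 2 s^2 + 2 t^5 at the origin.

A_4

The Hessian of f at 0 has rank 2. Corank 1: A-series; mu = 4 gives A_4.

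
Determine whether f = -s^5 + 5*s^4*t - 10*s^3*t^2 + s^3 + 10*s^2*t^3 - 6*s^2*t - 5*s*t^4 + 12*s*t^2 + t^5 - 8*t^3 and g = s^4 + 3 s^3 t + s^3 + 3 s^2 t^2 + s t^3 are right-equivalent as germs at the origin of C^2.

The Hessian of f at 0 is [[0, 0], [0, 0]] with rank 0, so corank 2. A Groebner basis of the Jacobian ideal J(f) in C{s,t} is {t^5, s*t^3 - 7*t^4/4, s^2 - 4*s*t + 4*t^2}; counting standard monomials gives mu = 8. Corank 2; j^3 = (s - 2*t)^3 is a perfect cube, so E-series; the 5-jet and mu = 8 give E_8. The Hessian of g at 0 is [[0, 0], [0, 0]] with rank 0, so corank 2. A Groebner basis of the Jacobian ideal J(g) in C{s,t} is {3*s^2 + t^4 + t^3, s^3, s^2*t - s^2 - t^3/3, 2*s^2 + s*t^2 + 2*t^3/3}; counting standard monomials gives mu = 7. Corank 2; j^3 = s^3 is a perfect cube, so E-series; the 4-jet and mu = 7 give E_7. f is E_8 but g is E_7, hence not right-equivalent.

No.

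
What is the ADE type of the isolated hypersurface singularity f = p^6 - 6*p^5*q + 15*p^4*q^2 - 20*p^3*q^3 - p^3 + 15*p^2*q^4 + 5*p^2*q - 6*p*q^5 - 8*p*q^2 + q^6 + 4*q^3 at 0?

D_7

The Hessian of f at 0 has rank 0. Corank 2; j^3 = -(p - 2*q)^2*(p - q) has shape L^2 M (L != M), so D-series; mu = 7 gives D_7.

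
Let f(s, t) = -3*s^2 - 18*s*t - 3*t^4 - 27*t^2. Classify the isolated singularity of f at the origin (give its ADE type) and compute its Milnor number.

The Hessian of f at 0 is [[-6, -18], [-18, -54]] with rank 1, so corank 1. A Groebner basis of the Jacobian ideal J(f) in C{s,t} is {t^3, s + 3*t}; counting standard monomials gives mu = 3. Corank 1: A-series; mu = 3 gives A_3.

Type A_3, Milnor number mu = 3.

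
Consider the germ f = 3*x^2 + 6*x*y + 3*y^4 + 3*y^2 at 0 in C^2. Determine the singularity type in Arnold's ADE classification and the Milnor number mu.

Type A3, Milnor number mu = 3.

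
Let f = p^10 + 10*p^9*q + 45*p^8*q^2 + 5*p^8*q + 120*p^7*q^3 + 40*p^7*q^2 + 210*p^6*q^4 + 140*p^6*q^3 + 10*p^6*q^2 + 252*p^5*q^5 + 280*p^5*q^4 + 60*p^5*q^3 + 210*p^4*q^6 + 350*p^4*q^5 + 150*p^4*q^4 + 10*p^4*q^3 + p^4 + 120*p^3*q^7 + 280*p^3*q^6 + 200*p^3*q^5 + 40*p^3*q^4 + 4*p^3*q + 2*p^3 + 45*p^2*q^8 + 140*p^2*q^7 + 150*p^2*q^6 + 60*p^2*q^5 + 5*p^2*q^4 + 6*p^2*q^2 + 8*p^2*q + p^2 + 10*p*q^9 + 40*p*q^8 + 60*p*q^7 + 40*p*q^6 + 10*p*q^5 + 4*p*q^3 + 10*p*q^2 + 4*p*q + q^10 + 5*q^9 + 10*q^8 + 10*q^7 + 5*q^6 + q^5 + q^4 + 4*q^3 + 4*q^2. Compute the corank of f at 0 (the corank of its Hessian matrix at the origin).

1

Hessian at 0 has rank 1.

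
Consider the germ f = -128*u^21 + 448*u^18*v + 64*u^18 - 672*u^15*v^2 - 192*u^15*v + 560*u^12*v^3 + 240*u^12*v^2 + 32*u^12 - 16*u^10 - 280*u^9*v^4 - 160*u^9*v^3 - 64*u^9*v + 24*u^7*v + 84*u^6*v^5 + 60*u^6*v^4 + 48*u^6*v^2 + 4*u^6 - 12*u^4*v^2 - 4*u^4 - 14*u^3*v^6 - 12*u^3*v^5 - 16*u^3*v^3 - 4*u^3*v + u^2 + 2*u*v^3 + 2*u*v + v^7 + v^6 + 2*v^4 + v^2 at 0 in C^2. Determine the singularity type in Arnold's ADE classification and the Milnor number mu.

The Hessian of f at 0 has rank 1. Corank 1: A-series; mu = 6 gives A_6.

Type A6, Milnor number mu = 6.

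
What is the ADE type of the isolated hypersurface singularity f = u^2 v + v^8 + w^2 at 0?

The Hessian of f at 0 is [[0, 0, 0], [0, 0, 0], [0, 0, 2]] with rank 1, so corank 2. A Groebner basis of the Jacobian ideal J(f) in C{u,v,w} is {u^2/8 + v^7, u^3, u*v, w}; counting standard monomials gives mu = 9. Corank 2; j^3 = u^2*v has shape L^2 M (L != M), so D-series; mu = 9 gives D_9.

D_{9}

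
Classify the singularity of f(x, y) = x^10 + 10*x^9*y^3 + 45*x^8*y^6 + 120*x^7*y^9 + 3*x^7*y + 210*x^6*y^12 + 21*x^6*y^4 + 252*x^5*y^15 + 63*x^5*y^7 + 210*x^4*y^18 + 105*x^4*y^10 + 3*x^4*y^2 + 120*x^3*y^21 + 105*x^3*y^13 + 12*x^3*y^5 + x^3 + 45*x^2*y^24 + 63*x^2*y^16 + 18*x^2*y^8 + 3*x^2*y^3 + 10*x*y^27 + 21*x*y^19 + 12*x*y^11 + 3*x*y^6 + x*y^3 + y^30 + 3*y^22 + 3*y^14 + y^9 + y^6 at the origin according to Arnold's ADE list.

E_7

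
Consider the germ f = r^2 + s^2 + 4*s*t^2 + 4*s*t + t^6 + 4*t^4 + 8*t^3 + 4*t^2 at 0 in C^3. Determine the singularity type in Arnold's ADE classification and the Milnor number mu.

Type A_{5}, Milnor number mu = 5.

The Hessian of f at 0 has rank 2. Corank 1: A-series; mu = 5 gives A_5.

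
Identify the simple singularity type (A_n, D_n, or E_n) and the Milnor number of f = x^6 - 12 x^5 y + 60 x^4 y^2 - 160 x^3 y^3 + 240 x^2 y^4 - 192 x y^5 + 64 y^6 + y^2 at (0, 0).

The Hessian of f at 0 has rank 1. Corank 1: A-series; mu = 5 gives A_5.

Type A_{5}, Milnor number mu = 5.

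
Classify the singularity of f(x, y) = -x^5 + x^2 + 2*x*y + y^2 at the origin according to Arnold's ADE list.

A_{4}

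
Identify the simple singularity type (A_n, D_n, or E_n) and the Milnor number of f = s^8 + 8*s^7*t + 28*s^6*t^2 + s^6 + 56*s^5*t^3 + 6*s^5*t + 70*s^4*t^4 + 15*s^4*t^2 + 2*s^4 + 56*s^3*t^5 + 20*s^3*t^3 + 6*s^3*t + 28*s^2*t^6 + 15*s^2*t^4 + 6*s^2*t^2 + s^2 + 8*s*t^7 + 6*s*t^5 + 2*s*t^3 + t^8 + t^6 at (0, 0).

Type A_{7}, Milnor number mu = 7.

The Hessian of f at 0 is [[2, 0], [0, 0]] with rank 1, so corank 1. A Groebner basis of the Jacobian ideal J(f) in C{s,t} is {-3*s^2 + s*t + t^4, s^3, s^2*t, s*t^2 + s/3 + t^3/3}; counting standard monomials gives mu = 7. Corank 1: A-series; mu = 7 gives A_7.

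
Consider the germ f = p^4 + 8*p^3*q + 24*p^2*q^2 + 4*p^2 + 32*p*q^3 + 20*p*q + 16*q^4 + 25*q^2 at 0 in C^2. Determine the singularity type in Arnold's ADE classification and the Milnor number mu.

Type A_3, Milnor number mu = 3.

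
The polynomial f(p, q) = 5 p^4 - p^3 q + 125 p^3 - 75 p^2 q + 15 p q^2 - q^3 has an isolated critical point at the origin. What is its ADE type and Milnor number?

Type E7, Milnor number mu = 7.

The Hessian of f at 0 is [[0, 0], [0, 0]] with rank 0, so corank 2. A Groebner basis of the Jacobian ideal J(f) in C{p,q} is {1171875*p^2 - 468750*p*q + q^4 + 125*q^3 + 46875*q^2, p^3 + 75*p^2 - 30*p*q + 3*q^2, p^2*q + 375*p^2 - 150*p*q + 15*q^2, 1250*p^2 + p*q^2 - 500*p*q - q^3/15 + 50*q^2}; counting standard monomials gives mu = 7. Corank 2; j^3 = (5*p - q)^3 is a perfect cube, so E-series; the 4-jet and mu = 7 give E_7.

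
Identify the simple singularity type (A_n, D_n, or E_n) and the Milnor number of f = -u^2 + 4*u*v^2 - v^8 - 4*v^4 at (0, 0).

Type A_{7}, Milnor number mu = 7.

The Hessian of f at 0 has rank 1. Corank 1: A-series; mu = 7 gives A_7.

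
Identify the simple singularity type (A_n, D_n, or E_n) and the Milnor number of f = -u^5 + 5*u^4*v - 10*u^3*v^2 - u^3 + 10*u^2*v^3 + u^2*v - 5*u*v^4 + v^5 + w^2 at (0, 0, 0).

The Hessian of f at 0 is [[0, 0, 0], [0, 0, 0], [0, 0, 2]] with rank 1, so corank 2. A Groebner basis of the Jacobian ideal J(f) in C{u,v,w} is {u*v/5 + v^4, u*v^2, u^2 - u*v, w}; counting standard monomials gives mu = 6. Corank 2; j^3 = -u^2*(u - v) has shape L^2 M (L != M), so D-series; mu = 6 gives D_6.

Type D_6, Milnor number mu = 6.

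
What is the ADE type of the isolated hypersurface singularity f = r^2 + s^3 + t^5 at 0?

E_8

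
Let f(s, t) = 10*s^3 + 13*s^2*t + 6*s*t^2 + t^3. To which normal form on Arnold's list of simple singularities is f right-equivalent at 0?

D4

The Hessian of f at 0 has rank 0. Corank 2; j^3 = (2*s + t)*(5*s^2 + 4*s*t + t^2) splits into three distinct lines over C (the quadratic factor has nonzero discriminant), so D_4.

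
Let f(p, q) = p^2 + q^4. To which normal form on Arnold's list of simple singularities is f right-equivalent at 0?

A3

The Hessian of f at 0 has rank 1. Corank 1: A-series; mu = 3 gives A_3.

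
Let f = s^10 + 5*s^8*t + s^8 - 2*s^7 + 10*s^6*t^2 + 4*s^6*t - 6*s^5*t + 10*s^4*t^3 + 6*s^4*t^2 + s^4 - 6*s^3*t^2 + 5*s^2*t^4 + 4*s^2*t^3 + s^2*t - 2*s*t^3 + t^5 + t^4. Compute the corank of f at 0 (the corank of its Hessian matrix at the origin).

Hessian at 0 has rank 0.

2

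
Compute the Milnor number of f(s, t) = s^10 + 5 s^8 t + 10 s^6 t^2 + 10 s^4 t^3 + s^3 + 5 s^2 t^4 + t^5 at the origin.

8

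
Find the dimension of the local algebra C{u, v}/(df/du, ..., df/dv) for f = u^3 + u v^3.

7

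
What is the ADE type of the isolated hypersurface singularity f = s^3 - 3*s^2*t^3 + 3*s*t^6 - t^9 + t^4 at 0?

E_6

The Hessian of f at 0 is [[0, 0], [0, 0]] with rank 0, so corank 2. A Groebner basis of the Jacobian ideal J(f) in C{s,t} is {t^3, s^2}; counting standard monomials gives mu = 6. Corank 2; j^3 = s^3 is a perfect cube, so E-series; the 4-jet and mu = 6 give E_6.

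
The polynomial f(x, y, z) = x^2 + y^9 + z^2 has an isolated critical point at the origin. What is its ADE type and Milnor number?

The Hessian of f at 0 is [[2, 0, 0], [0, 0, 0], [0, 0, 2]] with rank 2, so corank 1. A Groebner basis of the Jacobian ideal J(f) in C{x,y,z} is {y^8, x, z}; counting standard monomials gives mu = 8. Corank 1: A-series; mu = 8 gives A_8.

Type A_8, Milnor number mu = 8.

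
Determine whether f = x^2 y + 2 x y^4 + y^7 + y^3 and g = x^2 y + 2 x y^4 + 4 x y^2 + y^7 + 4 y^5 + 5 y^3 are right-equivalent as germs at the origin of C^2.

The Hessian of f at 0 has rank 0. Corank 2; j^3 = y*(x^2 + y^2) splits into three distinct lines over C (the quadratic factor has nonzero discriminant), so D_4. The Hessian of g at 0 has rank 0. Corank 2; j^3 = y*(x^2 + 4*x*y + 5*y^2) splits into three distinct lines over C (the quadratic factor has nonzero discriminant), so D_4. Both have type D_4, hence right-equivalent.

Yes.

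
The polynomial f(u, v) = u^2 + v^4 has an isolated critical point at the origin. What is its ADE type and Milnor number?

The Hessian of f at 0 has rank 1. Corank 1: A-series; mu = 3 gives A_3.

Type A3, Milnor number mu = 3.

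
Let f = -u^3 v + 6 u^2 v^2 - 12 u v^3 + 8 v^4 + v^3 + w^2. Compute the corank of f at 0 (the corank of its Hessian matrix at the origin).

Hessian at 0 has rank 1.

2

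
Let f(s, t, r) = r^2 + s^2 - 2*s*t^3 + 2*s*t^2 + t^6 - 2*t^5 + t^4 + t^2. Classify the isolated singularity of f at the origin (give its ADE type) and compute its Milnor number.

Type A1, Milnor number mu = 1.

The Hessian of f at 0 is [[2, 0, 0], [0, 2, 0], [0, 0, 2]] with rank 3, so corank 0. A Groebner basis of the Jacobian ideal J(f) in C{s,t,r} is {s, t, r}; counting standard monomials gives mu = 1. Corank 0: nondegenerate Morse point, so A_1.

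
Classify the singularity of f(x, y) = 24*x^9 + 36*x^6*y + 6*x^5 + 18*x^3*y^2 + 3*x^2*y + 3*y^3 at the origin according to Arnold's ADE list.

The Hessian of f at 0 is [[0, 0], [0, 0]] with rank 0, so corank 2. A Groebner basis of the Jacobian ideal J(f) in C{x,y} is {y^3, x^2 + 3*y^2, x*y}; counting standard monomials gives mu = 4. Corank 2; j^3 = 3*y*(x^2 + y^2) splits into three distinct lines over C (the quadratic factor has nonzero discriminant), so D_4.

D_4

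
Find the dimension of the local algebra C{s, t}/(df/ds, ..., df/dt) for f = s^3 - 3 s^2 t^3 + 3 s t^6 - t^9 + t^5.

8

The Hessian of f at 0 is [[0, 0], [0, 0]] with rank 0, so corank 2. A Groebner basis of the Jacobian ideal J(f) in C{s,t} is {-s^2/2 + s*t^3, t^4, s^3, s^2*t}; counting standard monomials gives mu = 8. Corank 2; j^3 = s^3 is a perfect cube, so E-series; the 5-jet and mu = 8 give E_8.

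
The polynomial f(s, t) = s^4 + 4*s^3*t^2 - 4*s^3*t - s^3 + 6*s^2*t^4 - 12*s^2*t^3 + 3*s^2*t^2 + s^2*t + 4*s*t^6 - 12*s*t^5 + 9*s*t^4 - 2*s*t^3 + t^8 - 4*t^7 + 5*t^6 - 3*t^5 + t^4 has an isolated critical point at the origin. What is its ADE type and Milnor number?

Type D5, Milnor number mu = 5.

The Hessian of f at 0 is [[0, 0], [0, 0]] with rank 0, so corank 2. A Groebner basis of the Jacobian ideal J(f) in C{s,t} is {s*t^2, s*t/5 + t^3, s^2 - 4*s*t/5}; counting standard monomials gives mu = 5. Corank 2; j^3 = -s^2*(s - t) has shape L^2 M (L != M), so D-series; mu = 5 gives D_5.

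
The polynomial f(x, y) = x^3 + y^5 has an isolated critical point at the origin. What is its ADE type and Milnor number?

Type E_8, Milnor number mu = 8.

The Hessian of f at 0 has rank 0. Corank 2; j^3 = x^3 is a perfect cube, so E-series; the 5-jet and mu = 8 give E_8.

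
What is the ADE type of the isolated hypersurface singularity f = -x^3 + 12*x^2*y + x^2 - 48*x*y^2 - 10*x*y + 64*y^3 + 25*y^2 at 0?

A_2

The Hessian of f at 0 is [[2, -10], [-10, 50]] with rank 1, so corank 1. A Groebner basis of the Jacobian ideal J(f) in C{x,y} is {y^2, x - 5*y}; counting standard monomials gives mu = 2. Corank 1: A-series; mu = 2 gives A_2.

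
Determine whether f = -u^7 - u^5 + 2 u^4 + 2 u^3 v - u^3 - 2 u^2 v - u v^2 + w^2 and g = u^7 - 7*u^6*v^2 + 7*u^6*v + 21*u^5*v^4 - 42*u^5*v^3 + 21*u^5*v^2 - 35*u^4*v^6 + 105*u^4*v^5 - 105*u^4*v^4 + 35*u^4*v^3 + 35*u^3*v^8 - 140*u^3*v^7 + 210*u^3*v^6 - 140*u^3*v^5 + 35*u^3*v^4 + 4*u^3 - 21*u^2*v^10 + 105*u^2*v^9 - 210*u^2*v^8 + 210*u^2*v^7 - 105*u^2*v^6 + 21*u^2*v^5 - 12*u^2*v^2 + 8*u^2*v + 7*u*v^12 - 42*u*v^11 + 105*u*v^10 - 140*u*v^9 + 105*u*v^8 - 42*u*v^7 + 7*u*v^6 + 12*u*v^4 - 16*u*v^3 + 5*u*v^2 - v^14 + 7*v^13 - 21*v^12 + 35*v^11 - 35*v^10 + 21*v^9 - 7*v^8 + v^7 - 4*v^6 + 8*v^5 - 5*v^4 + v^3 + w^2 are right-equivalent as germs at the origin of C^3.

Yes.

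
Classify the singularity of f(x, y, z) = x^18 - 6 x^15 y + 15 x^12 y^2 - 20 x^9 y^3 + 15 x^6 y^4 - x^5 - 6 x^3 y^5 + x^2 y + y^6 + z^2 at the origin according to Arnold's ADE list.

D7

The Hessian of f at 0 has rank 1. Corank 2; j^3 = x^2*y has shape L^2 M (L != M), so D-series; mu = 7 gives D_7.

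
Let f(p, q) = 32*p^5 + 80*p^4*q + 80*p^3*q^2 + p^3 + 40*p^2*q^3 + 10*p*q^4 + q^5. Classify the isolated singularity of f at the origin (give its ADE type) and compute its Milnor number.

Type E_{8}, Milnor number mu = 8.

The Hessian of f at 0 is [[0, 0], [0, 0]] with rank 0, so corank 2. A Groebner basis of the Jacobian ideal J(f) in C{p,q} is {q^5, p*q^3 + q^4/8, p^2}; counting standard monomials gives mu = 8. Corank 2; j^3 = p^3 is a perfect cube, so E-series; the 5-jet and mu = 8 give E_8.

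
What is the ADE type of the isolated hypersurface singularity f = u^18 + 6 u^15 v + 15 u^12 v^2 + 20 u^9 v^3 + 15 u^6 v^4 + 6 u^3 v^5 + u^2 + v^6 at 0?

A5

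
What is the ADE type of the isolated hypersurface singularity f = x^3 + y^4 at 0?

E_6

The Hessian of f at 0 has rank 0. Corank 2; j^3 = x^3 is a perfect cube, so E-series; the 4-jet and mu = 6 give E_6.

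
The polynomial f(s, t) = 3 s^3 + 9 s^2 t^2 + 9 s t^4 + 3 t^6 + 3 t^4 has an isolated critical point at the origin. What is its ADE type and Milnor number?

The Hessian of f at 0 has rank 0. Corank 2; j^3 = 3*s^3 is a perfect cube, so E-series; the 4-jet and mu = 6 give E_6.

Type E_6, Milnor number mu = 6.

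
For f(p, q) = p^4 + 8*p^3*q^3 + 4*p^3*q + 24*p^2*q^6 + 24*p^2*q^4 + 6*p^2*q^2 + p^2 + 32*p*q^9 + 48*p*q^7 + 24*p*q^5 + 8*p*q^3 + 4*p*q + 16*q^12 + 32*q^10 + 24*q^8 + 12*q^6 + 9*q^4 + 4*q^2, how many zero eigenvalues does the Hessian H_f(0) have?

1

Hessian at 0 has rank 1.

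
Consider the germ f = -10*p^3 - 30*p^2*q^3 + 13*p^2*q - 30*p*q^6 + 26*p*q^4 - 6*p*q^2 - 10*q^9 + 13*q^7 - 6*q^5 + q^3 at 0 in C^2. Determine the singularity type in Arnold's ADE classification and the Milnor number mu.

Type D_4, Milnor number mu = 4.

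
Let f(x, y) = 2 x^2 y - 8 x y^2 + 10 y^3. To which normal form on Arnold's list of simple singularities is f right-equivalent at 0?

D4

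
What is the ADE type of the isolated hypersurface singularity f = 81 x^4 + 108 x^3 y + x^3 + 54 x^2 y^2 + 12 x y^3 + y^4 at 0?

The Hessian of f at 0 is [[0, 0], [0, 0]] with rank 0, so corank 2. A Groebner basis of the Jacobian ideal J(f) in C{x,y} is {y^4, x*y^2 + y^3/9, x^2}; counting standard monomials gives mu = 6. Corank 2; j^3 = x^3 is a perfect cube, so E-series; the 4-jet and mu = 6 give E_6.

E_{6}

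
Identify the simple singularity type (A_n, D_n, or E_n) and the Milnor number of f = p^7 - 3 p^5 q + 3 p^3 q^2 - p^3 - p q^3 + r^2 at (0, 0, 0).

Type E7, Milnor number mu = 7.

The Hessian of f at 0 is [[0, 0, 0], [0, 0, 0], [0, 0, 2]] with rank 1, so corank 2. A Groebner basis of the Jacobian ideal J(f) in C{p,q,r} is {p^3, p*q^2, 3*p^2 + q^3, r}; counting standard monomials gives mu = 7. Corank 2; j^3 = -p^3 is a perfect cube, so E-series; the 4-jet and mu = 7 give E_7.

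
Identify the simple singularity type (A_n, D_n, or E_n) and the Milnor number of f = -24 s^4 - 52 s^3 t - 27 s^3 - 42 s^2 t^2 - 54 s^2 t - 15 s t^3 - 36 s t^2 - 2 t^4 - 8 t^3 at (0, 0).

Type E7, Milnor number mu = 7.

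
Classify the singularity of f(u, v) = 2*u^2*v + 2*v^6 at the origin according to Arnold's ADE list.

D_7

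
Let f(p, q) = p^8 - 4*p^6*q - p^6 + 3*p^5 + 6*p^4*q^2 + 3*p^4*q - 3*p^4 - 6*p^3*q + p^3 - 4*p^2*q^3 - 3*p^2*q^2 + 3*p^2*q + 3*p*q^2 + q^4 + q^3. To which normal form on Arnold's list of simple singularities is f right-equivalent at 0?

E_6

The Hessian of f at 0 has rank 0. Corank 2; j^3 = (p + q)^3 is a perfect cube, so E-series; the 4-jet and mu = 6 give E_6.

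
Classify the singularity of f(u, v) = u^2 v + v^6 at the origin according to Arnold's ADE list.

D7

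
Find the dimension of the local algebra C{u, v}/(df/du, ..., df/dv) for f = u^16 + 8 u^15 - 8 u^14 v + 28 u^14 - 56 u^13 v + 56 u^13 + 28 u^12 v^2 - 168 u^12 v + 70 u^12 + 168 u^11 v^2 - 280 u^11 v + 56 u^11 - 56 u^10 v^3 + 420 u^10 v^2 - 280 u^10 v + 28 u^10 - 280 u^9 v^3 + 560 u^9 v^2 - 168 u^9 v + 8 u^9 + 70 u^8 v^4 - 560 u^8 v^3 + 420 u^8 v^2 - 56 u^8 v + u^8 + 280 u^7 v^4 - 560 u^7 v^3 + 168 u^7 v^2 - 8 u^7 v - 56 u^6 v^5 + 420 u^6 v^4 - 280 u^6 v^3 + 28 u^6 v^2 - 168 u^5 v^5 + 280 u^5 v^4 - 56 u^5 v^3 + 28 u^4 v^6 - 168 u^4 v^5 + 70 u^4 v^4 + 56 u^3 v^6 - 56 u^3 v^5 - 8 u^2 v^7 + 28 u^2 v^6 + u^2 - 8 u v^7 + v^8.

7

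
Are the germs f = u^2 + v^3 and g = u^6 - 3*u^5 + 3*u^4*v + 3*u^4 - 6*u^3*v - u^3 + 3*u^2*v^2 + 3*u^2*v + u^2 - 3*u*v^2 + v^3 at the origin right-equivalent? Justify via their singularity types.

Yes.

The Hessian of f at 0 has rank 1. Corank 1: A-series; mu = 2 gives A_2. The Hessian of g at 0 has rank 1. Corank 1: A-series; mu = 2 gives A_2. Both have type A_2, hence right-equivalent.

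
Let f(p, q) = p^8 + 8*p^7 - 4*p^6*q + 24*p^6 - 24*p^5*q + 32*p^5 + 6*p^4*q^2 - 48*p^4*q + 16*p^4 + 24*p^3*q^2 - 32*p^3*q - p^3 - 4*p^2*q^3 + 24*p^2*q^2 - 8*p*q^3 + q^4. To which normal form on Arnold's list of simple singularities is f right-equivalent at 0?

The Hessian of f at 0 has rank 0. Corank 2; j^3 = -p^3 is a perfect cube, so E-series; the 4-jet and mu = 6 give E_6.

E6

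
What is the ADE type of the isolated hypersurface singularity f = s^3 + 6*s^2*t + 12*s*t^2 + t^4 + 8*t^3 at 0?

E_6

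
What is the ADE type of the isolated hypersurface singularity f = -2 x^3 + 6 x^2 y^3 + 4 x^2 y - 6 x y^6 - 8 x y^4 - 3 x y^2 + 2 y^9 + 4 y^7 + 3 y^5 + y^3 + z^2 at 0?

D_{4}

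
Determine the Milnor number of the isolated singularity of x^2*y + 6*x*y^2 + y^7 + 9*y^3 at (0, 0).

8

The Hessian of f at 0 is [[0, 0], [0, 0]] with rank 0, so corank 2. A Groebner basis of the Jacobian ideal J(f) in C{x,y} is {x^2/7 + y^6 - 9*y^2/7, x^3 + 27*y^3, x*y + 3*y^2}; counting standard monomials gives mu = 8. Corank 2; j^3 = y*(x + 3*y)^2 has shape L^2 M (L != M), so D-series; mu = 8 gives D_8.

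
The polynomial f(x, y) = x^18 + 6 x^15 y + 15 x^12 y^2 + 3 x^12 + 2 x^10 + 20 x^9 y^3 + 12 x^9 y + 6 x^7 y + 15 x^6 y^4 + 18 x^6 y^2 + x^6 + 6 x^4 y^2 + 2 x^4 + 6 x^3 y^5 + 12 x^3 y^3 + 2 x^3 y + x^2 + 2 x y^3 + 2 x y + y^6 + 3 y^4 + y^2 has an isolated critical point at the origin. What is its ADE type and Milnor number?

Type A_3, Milnor number mu = 3.

The Hessian of f at 0 has rank 1. Corank 1: A-series; mu = 3 gives A_3.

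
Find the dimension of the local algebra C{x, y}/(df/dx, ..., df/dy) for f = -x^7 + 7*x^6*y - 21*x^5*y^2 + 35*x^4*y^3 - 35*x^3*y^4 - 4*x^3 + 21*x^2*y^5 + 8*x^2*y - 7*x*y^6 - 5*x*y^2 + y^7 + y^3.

8

The Hessian of f at 0 has rank 0. Corank 2; j^3 = -(x - y)*(2*x - y)^2 has shape L^2 M (L != M), so D-series; mu = 8 gives D_8.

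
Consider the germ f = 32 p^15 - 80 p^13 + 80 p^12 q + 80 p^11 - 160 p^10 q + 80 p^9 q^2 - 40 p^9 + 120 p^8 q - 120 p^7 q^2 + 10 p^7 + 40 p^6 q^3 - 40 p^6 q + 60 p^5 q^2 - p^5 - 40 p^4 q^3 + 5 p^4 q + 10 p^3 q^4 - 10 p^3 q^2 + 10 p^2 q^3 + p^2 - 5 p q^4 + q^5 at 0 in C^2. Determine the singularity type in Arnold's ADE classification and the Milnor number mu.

Type A4, Milnor number mu = 4.

The Hessian of f at 0 has rank 1. Corank 1: A-series; mu = 4 gives A_4.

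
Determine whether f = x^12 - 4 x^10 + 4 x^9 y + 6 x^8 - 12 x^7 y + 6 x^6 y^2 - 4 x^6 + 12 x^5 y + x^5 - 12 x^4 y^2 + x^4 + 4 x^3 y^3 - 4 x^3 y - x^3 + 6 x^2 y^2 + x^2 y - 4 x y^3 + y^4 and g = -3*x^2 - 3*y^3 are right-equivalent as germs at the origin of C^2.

No.

The Hessian of f at 0 is [[0, 0], [0, 0]] with rank 0, so corank 2. A Groebner basis of the Jacobian ideal J(f) in C{x,y} is {x*y^2, x*y/4 + y^3, x^2 - x*y}; counting standard monomials gives mu = 5. Corank 2; j^3 = -x^2*(x - y) has shape L^2 M (L != M), so D-series; mu = 5 gives D_5. The Hessian of g at 0 is [[-6, 0], [0, 0]] with rank 1, so corank 1. A Groebner basis of the Jacobian ideal J(g) in C{x,y} is {y^2, x}; counting standard monomials gives mu = 2. Corank 1: A-series; mu = 2 gives A_2. f is D_5 but g is A_2, hence not right-equivalent.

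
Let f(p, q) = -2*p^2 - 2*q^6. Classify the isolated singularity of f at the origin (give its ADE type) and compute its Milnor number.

The Hessian of f at 0 is [[-4, 0], [0, 0]] with rank 1, so corank 1. A Groebner basis of the Jacobian ideal J(f) in C{p,q} is {q^5, p}; counting standard monomials gives mu = 5. Corank 1: A-series; mu = 5 gives A_5.

Type A_5, Milnor number mu = 5.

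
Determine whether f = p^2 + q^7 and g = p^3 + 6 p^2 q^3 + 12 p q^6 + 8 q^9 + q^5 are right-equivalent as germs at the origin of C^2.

The Hessian of f at 0 is [[2, 0], [0, 0]] with rank 1, so corank 1. A Groebner basis of the Jacobian ideal J(f) in C{p,q} is {q^6, p}; counting standard monomials gives mu = 6. Corank 1: A-series; mu = 6 gives A_6. The Hessian of g at 0 is [[0, 0], [0, 0]] with rank 0, so corank 2. A Groebner basis of the Jacobian ideal J(g) in C{p,q} is {p^2/4 + p*q^3, q^4, p^3, p^2*q}; counting standard monomials gives mu = 8. Corank 2; j^3 = p^3 is a perfect cube, so E-series; the 5-jet and mu = 8 give E_8. f is A_6 but g is E_8, hence not right-equivalent.

No.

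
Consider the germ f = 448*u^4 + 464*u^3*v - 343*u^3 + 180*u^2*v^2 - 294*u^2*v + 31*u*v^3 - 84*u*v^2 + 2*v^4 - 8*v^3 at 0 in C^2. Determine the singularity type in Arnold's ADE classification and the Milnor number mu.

Type E7, Milnor number mu = 7.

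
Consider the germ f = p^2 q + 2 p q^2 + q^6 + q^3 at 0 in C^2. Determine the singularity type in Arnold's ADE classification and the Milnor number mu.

Type D7, Milnor number mu = 7.

The Hessian of f at 0 has rank 0. Corank 2; j^3 = q*(p + q)^2 has shape L^2 M (L != M), so D-series; mu = 7 gives D_7.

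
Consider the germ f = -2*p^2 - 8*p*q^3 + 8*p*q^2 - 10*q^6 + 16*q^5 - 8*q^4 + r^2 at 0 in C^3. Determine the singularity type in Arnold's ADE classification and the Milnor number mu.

The Hessian of f at 0 has rank 2. Corank 1: A-series; mu = 5 gives A_5.

Type A5, Milnor number mu = 5.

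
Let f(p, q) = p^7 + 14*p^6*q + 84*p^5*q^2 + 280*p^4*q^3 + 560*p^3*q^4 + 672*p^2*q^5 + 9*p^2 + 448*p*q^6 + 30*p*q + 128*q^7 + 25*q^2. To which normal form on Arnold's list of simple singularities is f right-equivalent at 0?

The Hessian of f at 0 is [[18, 30], [30, 50]] with rank 1, so corank 1. A Groebner basis of the Jacobian ideal J(f) in C{p,q} is {q^6, p + 5*q/3}; counting standard monomials gives mu = 6. Corank 1: A-series; mu = 6 gives A_6.

A6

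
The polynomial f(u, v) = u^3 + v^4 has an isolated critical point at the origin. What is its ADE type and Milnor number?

The Hessian of f at 0 has rank 0. Corank 2; j^3 = u^3 is a perfect cube, so E-series; the 4-jet and mu = 6 give E_6.

Type E_6, Milnor number mu = 6.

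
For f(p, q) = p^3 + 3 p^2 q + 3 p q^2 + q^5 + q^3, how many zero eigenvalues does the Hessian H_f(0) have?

2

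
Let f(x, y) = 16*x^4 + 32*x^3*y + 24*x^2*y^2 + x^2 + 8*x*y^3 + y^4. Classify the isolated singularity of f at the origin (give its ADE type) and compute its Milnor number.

Type A3, Milnor number mu = 3.

The Hessian of f at 0 has rank 1. Corank 1: A-series; mu = 3 gives A_3.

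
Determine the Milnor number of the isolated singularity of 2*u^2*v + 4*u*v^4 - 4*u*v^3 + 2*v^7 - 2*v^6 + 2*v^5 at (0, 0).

7

The Hessian of f at 0 has rank 0. Corank 2; j^3 = 2*u^2*v has shape L^2 M (L != M), so D-series; mu = 7 gives D_7.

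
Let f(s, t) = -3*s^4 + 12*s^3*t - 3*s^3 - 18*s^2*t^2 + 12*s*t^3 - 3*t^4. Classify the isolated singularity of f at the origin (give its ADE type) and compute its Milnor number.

The Hessian of f at 0 has rank 0. Corank 2; j^3 = -3*s^3 is a perfect cube, so E-series; the 4-jet and mu = 6 give E_6.

Type E_{6}, Milnor number mu = 6.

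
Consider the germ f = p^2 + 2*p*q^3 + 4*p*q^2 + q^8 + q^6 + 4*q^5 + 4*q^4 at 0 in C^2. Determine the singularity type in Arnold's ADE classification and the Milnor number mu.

Type A7, Milnor number mu = 7.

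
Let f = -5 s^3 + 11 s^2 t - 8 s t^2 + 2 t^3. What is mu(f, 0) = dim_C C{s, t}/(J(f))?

The Hessian of f at 0 has rank 0. Corank 2; j^3 = -(s - t)*(5*s^2 - 6*s*t + 2*t^2) splits into three distinct lines over C (the quadratic factor has nonzero discriminant), so D_4.

4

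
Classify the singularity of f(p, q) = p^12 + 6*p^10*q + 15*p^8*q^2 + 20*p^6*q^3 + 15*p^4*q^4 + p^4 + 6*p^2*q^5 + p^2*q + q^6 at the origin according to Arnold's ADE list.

D7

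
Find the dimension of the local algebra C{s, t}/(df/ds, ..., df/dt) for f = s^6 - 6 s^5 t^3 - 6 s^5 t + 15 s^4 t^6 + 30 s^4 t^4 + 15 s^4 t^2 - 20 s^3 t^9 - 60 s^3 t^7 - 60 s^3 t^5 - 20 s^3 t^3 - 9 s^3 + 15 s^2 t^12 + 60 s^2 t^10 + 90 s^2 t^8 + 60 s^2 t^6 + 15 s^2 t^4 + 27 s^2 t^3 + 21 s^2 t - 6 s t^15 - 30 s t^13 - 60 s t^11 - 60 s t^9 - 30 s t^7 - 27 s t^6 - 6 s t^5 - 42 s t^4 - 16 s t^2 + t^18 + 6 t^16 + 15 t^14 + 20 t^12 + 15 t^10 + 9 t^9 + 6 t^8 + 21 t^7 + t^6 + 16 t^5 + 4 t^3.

7

The Hessian of f at 0 is [[0, 0], [0, 0]] with rank 0, so corank 2. A Groebner basis of the Jacobian ideal J(f) in C{s,t} is {3*s^2 - 5*s*t + t^4 + 2*t^2, s^3 + 486*s^2 - 648*s*t - 8*t^3/27 + 216*t^2, s^2*t + 486*s^2 - 648*s*t - 4*t^3/9 + 216*t^2, 729*s^2/2 + s*t^2 - 486*s*t - 2*t^3/3 + 162*t^2}; counting standard monomials gives mu = 7. Corank 2; j^3 = -(s - t)*(3*s - 2*t)^2 has shape L^2 M (L != M), so D-series; mu = 7 gives D_7.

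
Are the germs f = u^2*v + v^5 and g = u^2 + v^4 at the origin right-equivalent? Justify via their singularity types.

No.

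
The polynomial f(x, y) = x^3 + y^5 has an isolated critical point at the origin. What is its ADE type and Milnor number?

Type E_8, Milnor number mu = 8.

The Hessian of f at 0 has rank 0. Corank 2; j^3 = x^3 is a perfect cube, so E-series; the 5-jet and mu = 8 give E_8.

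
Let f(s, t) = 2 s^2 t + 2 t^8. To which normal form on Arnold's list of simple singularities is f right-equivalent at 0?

The Hessian of f at 0 has rank 0. Corank 2; j^3 = 2*s^2*t has shape L^2 M (L != M), so D-series; mu = 9 gives D_9.

D_{9}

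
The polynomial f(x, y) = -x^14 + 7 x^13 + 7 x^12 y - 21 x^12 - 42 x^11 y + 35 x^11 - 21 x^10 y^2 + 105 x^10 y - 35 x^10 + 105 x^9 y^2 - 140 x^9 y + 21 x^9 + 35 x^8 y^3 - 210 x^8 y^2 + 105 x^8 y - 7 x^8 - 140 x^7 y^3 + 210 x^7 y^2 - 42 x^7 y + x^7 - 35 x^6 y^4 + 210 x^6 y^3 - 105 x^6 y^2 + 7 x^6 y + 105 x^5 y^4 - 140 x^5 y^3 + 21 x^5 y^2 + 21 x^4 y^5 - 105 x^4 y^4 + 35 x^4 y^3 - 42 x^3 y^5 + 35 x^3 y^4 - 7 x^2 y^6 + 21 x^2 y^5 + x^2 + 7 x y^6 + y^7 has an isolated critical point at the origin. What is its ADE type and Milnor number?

The Hessian of f at 0 is [[2, 0], [0, 0]] with rank 1, so corank 1. A Groebner basis of the Jacobian ideal J(f) in C{x,y} is {y^6, x}; counting standard monomials gives mu = 6. Corank 1: A-series; mu = 6 gives A_6.

Type A6, Milnor number mu = 6.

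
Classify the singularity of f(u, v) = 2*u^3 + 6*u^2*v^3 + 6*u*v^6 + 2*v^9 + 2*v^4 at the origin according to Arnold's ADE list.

E_{6}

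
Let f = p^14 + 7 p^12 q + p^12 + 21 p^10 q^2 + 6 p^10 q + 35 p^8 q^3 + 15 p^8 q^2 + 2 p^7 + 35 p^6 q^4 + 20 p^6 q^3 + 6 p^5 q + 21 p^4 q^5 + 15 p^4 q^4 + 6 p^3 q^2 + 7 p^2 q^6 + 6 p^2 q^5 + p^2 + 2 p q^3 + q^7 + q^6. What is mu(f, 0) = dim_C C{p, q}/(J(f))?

6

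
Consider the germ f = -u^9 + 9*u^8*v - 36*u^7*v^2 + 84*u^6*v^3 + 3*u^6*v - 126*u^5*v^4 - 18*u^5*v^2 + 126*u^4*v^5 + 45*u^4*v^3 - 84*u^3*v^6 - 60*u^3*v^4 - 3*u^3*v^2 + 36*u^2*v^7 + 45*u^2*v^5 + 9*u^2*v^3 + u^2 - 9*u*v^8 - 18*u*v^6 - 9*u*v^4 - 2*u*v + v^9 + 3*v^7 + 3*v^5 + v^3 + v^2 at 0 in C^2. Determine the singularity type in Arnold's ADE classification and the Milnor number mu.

Type A_{2}, Milnor number mu = 2.

The Hessian of f at 0 has rank 1. Corank 1: A-series; mu = 2 gives A_2.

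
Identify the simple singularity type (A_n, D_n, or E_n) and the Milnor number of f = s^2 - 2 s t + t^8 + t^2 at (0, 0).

The Hessian of f at 0 is [[2, -2], [-2, 2]] with rank 1, so corank 1. A Groebner basis of the Jacobian ideal J(f) in C{s,t} is {t^7, s - t}; counting standard monomials gives mu = 7. Corank 1: A-series; mu = 7 gives A_7.

Type A_{7}, Milnor number mu = 7.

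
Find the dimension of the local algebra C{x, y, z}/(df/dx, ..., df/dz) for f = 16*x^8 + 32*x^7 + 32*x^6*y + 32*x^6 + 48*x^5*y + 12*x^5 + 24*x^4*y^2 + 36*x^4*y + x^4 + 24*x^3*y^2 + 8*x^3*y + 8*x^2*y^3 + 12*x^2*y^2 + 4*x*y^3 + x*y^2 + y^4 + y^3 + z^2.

The Hessian of f at 0 has rank 1. Corank 2; j^3 = y^2*(x + y) has shape L^2 M (L != M), so D-series; mu = 5 gives D_5.

5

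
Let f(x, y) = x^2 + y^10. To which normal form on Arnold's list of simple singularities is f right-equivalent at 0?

A_9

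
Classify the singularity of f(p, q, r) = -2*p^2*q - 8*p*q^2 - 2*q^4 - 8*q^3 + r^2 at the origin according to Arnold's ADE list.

D_5

The Hessian of f at 0 has rank 1. Corank 2; j^3 = -2*q*(p + 2*q)^2 has shape L^2 M (L != M), so D-series; mu = 5 gives D_5.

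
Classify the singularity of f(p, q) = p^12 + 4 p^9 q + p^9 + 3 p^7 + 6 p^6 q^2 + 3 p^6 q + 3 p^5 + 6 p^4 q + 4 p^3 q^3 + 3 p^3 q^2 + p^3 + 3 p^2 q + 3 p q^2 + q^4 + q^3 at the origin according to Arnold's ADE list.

E6

The Hessian of f at 0 has rank 0. Corank 2; j^3 = (p + q)^3 is a perfect cube, so E-series; the 4-jet and mu = 6 give E_6.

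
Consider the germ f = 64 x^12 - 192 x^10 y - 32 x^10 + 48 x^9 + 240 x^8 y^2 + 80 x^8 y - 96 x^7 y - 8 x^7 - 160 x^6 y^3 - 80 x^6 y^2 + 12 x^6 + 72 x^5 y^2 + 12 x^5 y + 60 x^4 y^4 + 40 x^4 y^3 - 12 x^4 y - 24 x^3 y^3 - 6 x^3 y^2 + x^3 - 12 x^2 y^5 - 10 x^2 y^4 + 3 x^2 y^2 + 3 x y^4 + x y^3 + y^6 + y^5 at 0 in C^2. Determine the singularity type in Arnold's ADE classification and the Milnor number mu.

The Hessian of f at 0 has rank 0. Corank 2; j^3 = x^3 is a perfect cube, so E-series; the 4-jet and mu = 7 give E_7.

Type E_7, Milnor number mu = 7.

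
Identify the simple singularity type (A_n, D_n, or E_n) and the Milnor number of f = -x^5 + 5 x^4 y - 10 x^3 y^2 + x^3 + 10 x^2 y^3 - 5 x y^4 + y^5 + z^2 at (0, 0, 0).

Type E_{8}, Milnor number mu = 8.

The Hessian of f at 0 has rank 1. Corank 2; j^3 = x^3 is a perfect cube, so E-series; the 5-jet and mu = 8 give E_8.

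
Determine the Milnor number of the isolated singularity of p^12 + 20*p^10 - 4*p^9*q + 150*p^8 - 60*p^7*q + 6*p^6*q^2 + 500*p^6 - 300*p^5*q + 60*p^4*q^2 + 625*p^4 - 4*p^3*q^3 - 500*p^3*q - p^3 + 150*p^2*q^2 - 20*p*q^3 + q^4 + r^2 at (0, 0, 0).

6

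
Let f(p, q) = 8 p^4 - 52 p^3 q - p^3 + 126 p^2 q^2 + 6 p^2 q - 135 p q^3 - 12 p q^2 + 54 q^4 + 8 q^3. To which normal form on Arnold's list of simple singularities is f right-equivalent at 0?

The Hessian of f at 0 is [[0, 0], [0, 0]] with rank 0, so corank 2. A Groebner basis of the Jacobian ideal J(f) in C{p,q} is {3*p^2/4 - 3*p*q + q^4 - q^3/4 + 3*q^2, p^3 - 21*p^2/2 + 42*p*q - 9*q^3/2 - 42*q^2, p^2*q - 15*p^2/4 + 15*p*q - 11*q^3/4 - 15*q^2, -p^2 + p*q^2 + 4*p*q - 5*q^3/3 - 4*q^2}; counting standard monomials gives mu = 7. Corank 2; j^3 = -(p - 2*q)^3 is a perfect cube, so E-series; the 4-jet and mu = 7 give E_7.

E_7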